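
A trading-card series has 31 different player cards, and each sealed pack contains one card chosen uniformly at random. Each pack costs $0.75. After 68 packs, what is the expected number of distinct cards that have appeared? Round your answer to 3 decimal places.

For each card, P(seen in 68 packs) = 1 - (30/31)^68 = 0.8924.
By linearity of expectation, E[distinct seen] = 31·(1 - (30/31)^68) = 27.6656.

27.666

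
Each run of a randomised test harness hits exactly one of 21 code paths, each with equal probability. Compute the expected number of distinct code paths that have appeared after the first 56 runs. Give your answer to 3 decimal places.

For each code path, P(seen in 56 runs) = 1 - (20/21)^56 = 0.9349.
By linearity of expectation, E[distinct seen] = 21·(1 - (20/21)^56) = 19.6335.

19.633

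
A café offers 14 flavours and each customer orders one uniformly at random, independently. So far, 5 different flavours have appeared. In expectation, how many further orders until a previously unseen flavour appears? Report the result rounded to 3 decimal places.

The number of orders until the next new flavour is geometric with success probability 9/14, so its mean is 14/9.
E = 14/9 = 1.5556.

1.556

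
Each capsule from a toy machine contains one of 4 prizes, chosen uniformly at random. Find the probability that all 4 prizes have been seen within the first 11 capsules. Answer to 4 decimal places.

Let A_i be the event that prize i is missing after 11 capsules. By inclusion–exclusion on the A_i,
P(all seen) = Σ_{j=0}^{4} (-1)^j C(4,j)((4-j)/4)^11
= 1.00000 - 0.16894 + 0.00293 - 0.00000 + 0.00000
= 0.83399.

0.8340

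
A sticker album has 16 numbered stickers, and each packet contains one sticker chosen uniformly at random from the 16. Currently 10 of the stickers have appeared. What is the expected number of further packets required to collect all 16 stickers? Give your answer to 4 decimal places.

39.2000

From k distinct to k+1 distinct takes on average 16/(16-k) packets.
Sum over k = 10,...,15: E = 16/6 + 16/5 + 16/4 + 16/3 + 16/2 + 16/1 = 39.20000.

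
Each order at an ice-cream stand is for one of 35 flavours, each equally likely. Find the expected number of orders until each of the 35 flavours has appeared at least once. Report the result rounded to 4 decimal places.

After k distinct flavours have appeared, the next order gives a new one with probability (35-k)/35, so the expected wait for the (k+1)-th is 35/(35-k).
E[T] = 35/35 + 35/34 + 35/33 + ... + 35/2 + 35/1 = 35·H_{35}.
H_{35} = 4.14678, so E[T] = 145.13735.

145.1373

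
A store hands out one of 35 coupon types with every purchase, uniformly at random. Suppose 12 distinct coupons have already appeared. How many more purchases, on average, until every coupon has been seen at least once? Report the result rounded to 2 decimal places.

With k distinct coupons already seen, the next new one takes an expected 35/(35-k) purchases.
Sum over k = 12,...,34: E = 35/23 + 35/22 + 35/21 + ... + 35/2 + 35/1 = 130.700.

130.70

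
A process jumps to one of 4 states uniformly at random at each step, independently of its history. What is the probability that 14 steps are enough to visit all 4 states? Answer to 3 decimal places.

0.929

Let A_i be the event that state i is missing after 14 steps. By inclusion–exclusion on the A_i,
P(all seen) = Σ_{j=0}^{4} (-1)^j C(4,j)((4-j)/4)^14
= 1.0000 - 0.0713 + 0.0004 - 0.0000 + 0.0000
= 0.9291.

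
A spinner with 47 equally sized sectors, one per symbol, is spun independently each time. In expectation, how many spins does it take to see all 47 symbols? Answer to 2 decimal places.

208.58

After k distinct symbols have appeared, the next spin gives a new one with probability (47-k)/47, so the expected wait for the (k+1)-th is 47/(47-k).
E[T] = 47/47 + 47/46 + 47/45 + ... + 47/2 + 47/1 = 47·H_{47}.
H_{47} = 4.438, so E[T] = 208.584.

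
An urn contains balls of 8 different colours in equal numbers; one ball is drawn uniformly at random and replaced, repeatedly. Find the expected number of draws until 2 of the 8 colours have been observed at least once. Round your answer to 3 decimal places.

Going from k to k+1 distinct takes a geometric number of draws with mean 8/(8-k).
Sum over k = 0,...,1: E = 8/8 + 8/7 = 2.1429.

2.143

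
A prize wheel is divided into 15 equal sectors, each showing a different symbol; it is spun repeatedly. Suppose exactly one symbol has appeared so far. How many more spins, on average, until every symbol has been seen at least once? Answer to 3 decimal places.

With k distinct symbols already seen, the next new one takes an expected 15/(15-k) spins.
Sum over k = 1,...,14: E = 15/14 + 15/13 + 15/12 + ... + 15/2 + 15/1 = 48.7734.

48.773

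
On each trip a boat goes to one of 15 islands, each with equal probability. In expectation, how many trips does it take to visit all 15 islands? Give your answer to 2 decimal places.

The wait to go from k to k+1 distinct islands is geometric with mean 15/(15-k).
E[T] = 15/15 + 15/14 + 15/13 + ... + 15/2 + 15/1 = 15·H_{15}.
H_{15} = 3.318, so E[T] = 49.773.

49.77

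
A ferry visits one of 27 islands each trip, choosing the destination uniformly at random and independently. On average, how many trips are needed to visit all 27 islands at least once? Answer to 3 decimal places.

105.069

The wait to go from k to k+1 distinct islands is geometric with mean 27/(27-k).
E[T] = 27/27 + 27/26 + 27/25 + ... + 27/2 + 27/1 = 27·H_{27}.
H_{27} = 3.8915, so E[T] = 105.0693.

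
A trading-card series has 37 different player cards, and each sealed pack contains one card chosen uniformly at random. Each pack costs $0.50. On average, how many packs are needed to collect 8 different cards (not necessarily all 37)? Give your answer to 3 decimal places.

8.877

Going from k to k+1 distinct takes a geometric number of packs with mean 37/(37-k).
Sum over k = 0,...,7: E = 37/37 + 37/36 + 37/35 + ... + 37/31 + 37/30 = 8.8775.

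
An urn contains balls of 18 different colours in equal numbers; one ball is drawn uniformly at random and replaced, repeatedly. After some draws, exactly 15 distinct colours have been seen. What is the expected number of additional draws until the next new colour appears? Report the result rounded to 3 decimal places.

6.000

Each draw yields a new colour with probability (18-15)/18 = 3/18, so the wait is geometric with mean 18/3.
E = 18/3 = 6.0000.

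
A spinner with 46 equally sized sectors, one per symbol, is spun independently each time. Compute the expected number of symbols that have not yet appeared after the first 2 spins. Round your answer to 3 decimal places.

For each symbol, P(unseen after 2) = (45/46)^2 = 0.9570.
By linearity of expectation, E[unseen] = 46·(45/46)^2 = 44.0217.

44.022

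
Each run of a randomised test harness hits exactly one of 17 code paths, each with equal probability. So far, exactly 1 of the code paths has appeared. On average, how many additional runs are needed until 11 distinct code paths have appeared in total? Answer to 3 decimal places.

15.822

The wait to go from k to k+1 distinct code paths is geometric with mean 17/(17-k).
Sum over k = 1,...,10: E = 17/16 + 17/15 + 17/14 + ... + 17/8 + 17/7 = 15.8224.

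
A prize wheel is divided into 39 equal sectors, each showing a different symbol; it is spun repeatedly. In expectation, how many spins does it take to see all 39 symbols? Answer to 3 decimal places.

165.888

Split into phases: going from k distinct to k+1 distinct takes on average 39/(39-k) spins.
E[T] = 39/39 + 39/38 + 39/37 + ... + 39/2 + 39/1 = 39·H_{39}.
H_{39} = 4.2535, so E[T] = 165.8882.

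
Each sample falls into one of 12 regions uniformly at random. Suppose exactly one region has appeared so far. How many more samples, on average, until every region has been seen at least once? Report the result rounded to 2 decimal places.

With k distinct regions already seen, the next new one takes an expected 12/(12-k) samples.
Sum over k = 1,...,11: E = 12/11 + 12/10 + 12/9 + ... + 12/2 + 12/1 = 36.239.

36.24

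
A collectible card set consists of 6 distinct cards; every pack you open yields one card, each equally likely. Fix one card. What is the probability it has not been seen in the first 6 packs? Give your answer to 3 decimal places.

Each pack misses the fixed card with probability (6-1)/6 = 5/6, independently.
P(still missing after 6) = (5/6)^6 = 0.3349.

0.335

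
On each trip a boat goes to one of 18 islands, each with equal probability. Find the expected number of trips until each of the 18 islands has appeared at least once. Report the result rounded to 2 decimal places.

62.91

Split into phases: going from k distinct to k+1 distinct takes on average 18/(18-k) trips.
E[T] = 18/18 + 18/17 + 18/16 + ... + 18/2 + 18/1 = 18·H_{18}.
H_{18} = 3.495, so E[T] = 62.912.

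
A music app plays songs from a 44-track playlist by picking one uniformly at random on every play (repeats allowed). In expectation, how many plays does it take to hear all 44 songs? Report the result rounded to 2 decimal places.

Split into phases: going from k distinct to k+1 distinct takes on average 44/(44-k) plays.
E[T] = 44/44 + 44/43 + 44/42 + ... + 44/2 + 44/1 = 44·H_{44}.
H_{44} = 4.373, so E[T] = 192.400.

192.40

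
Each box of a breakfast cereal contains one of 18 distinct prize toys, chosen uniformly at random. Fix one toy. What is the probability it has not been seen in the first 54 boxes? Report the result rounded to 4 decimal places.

Each box misses the fixed toy with probability (18-1)/18 = 17/18, independently.
P(still missing after 54) = (17/18)^54 = 0.04566.

0.0457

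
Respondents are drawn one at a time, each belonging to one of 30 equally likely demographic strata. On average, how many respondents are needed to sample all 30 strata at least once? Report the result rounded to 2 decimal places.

119.85

Split into phases: going from k distinct to k+1 distinct takes on average 30/(30-k) respondents.
E[T] = 30/30 + 30/29 + 30/28 + ... + 30/2 + 30/1 = 30·H_{30}.
H_{30} = 3.995, so E[T] = 119.850.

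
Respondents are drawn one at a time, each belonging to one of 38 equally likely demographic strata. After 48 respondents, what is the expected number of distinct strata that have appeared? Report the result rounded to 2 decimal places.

For each stratum, P(seen in 48 respondents) = 1 - (37/38)^48 = 0.722.
By linearity of expectation, E[distinct seen] = 38·(1 - (37/38)^48) = 27.435.

27.44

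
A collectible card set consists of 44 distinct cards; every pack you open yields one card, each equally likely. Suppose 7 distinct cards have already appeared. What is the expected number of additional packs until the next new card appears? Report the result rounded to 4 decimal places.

The number of packs until the next new card is geometric with success probability 37/44, so its mean is 44/37.
E = 44/37 = 1.18919.

1.1892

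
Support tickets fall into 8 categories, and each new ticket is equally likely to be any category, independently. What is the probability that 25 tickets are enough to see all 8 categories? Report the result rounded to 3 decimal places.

By inclusion–exclusion over which categories are missing,
P(all seen) = Σ_{j=0}^{8} (-1)^j C(8,j)((8-j)/8)^25
= 1.0000 - 0.2840 + 0.0211 - 0.0004 + 0.0000 - 0.0000 + 0.0000 - 0.0000 + 0.0000
= 0.7366.

0.737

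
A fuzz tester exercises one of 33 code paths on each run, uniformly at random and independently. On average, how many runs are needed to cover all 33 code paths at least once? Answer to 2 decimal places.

After k distinct code paths have appeared, the next run gives a new one with probability (33-k)/33, so the expected wait for the (k+1)-th is 33/(33-k).
E[T] = 33/33 + 33/32 + 33/31 + ... + 33/2 + 33/1 = 33·H_{33}.
H_{33} = 4.089, so E[T] = 134.930.

134.93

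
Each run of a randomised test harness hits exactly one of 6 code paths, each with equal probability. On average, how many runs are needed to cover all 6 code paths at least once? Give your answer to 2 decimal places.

14.70

After k distinct code paths have appeared, the next run gives a new one with probability (6-k)/6, so the expected wait for the (k+1)-th is 6/(6-k).
E[T] = 6/6 + 6/5 + 6/4 + 6/3 + 6/2 + 6/1 = 6·H_{6}.
H_{6} = 2.450, so E[T] = 14.700.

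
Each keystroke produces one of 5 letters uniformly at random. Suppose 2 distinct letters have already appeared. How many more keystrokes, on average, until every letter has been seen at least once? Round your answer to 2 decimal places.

With k distinct letters already seen, the next new one takes an expected 5/(5-k) keystrokes.
Sum over k = 2,...,4: E = 5/3 + 5/2 + 5/1 = 9.167.

9.17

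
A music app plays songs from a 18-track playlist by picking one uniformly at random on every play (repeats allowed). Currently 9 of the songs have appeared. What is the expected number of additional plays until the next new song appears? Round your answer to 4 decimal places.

Each play yields a new song with probability (18-9)/18 = 9/18, so the wait is geometric with mean 18/9.
E = 18/9 = 2.00000.

2.0000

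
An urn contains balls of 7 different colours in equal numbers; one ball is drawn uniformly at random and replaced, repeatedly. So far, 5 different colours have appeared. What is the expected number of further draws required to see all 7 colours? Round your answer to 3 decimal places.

10.500

From k distinct to k+1 distinct takes on average 7/(7-k) draws.
Sum over k = 5,...,6: E = 7/2 + 7/1 = 10.5000.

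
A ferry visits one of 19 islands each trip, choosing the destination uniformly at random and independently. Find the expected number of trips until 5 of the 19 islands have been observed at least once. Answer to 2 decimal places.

5.63

Going from k to k+1 distinct takes a geometric number of trips with mean 19/(19-k).
Sum over k = 0,...,4: E = 19/19 + 19/18 + 19/17 + 19/16 + 19/15 = 5.627.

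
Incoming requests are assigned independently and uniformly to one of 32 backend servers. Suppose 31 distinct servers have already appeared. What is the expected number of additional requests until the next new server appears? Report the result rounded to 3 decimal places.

The number of requests until the next new server is geometric with success probability 1/32, so its mean is 32/1.
E = 32/1 = 32.0000.

32.000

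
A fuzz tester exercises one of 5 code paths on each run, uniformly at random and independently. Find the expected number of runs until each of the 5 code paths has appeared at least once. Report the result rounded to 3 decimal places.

11.417

The wait to go from k to k+1 distinct code paths is geometric with mean 5/(5-k).
E[T] = 5/5 + 5/4 + 5/3 + 5/2 + 5/1 = 5·H_{5}.
H_{5} = 2.2833, so E[T] = 11.4167.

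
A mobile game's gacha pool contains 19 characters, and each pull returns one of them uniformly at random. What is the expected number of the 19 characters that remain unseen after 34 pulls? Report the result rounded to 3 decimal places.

3.023

For each character, P(unseen after 34) = (18/19)^34 = 0.1591.
By linearity of expectation, E[unseen] = 19·(18/19)^34 = 3.0227.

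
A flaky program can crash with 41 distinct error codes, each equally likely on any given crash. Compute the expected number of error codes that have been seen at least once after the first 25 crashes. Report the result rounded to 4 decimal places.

18.8850

For each error code, P(seen in 25 crashes) = 1 - (40/41)^25 = 0.46061.
By linearity of expectation, E[distinct seen] = 41·(1 - (40/41)^25) = 18.88499.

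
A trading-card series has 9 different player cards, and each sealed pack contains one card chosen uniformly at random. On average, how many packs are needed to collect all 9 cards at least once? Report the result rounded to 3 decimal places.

25.461

Split into phases: going from k distinct to k+1 distinct takes on average 9/(9-k) packs.
E[T] = 9/9 + 9/8 + 9/7 + ... + 9/2 + 9/1 = 9·H_{9}.
H_{9} = 2.8290, so E[T] = 25.4607.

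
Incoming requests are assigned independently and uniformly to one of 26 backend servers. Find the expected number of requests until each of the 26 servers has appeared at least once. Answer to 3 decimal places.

Split into phases: going from k distinct to k+1 distinct takes on average 26/(26-k) requests.
E[T] = 26/26 + 26/25 + 26/24 + ... + 26/2 + 26/1 = 26·H_{26}.
H_{26} = 3.8544, so E[T] = 100.2149.

100.215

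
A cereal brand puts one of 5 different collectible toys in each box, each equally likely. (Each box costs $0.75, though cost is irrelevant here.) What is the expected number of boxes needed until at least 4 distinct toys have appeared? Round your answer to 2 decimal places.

6.42

With k distinct toys already seen, the next new one arrives after an expected 5/(5-k) boxes.
Sum over k = 0,...,3: E = 5/5 + 5/4 + 5/3 + 5/2 = 6.417.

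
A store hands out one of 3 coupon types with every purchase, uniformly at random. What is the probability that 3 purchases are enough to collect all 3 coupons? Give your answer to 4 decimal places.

By inclusion–exclusion over which coupons are missing,
P(all seen) = Σ_{j=0}^{3} (-1)^j C(3,j)((3-j)/3)^3
= 1.00000 - 0.88889 + 0.11111 - 0.00000
= 0.22222.

0.2222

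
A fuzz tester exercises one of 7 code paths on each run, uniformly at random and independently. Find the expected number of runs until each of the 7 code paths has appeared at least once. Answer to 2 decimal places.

18.15

Split into phases: going from k distinct to k+1 distinct takes on average 7/(7-k) runs.
E[T] = 7/7 + 7/6 + 7/5 + ... + 7/2 + 7/1 = 7·H_{7}.
H_{7} = 2.593, so E[T] = 18.150.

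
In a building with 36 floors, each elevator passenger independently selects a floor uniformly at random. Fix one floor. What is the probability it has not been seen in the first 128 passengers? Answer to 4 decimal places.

0.0272

Each passenger misses the fixed floor with probability (36-1)/36 = 35/36, independently.
P(still missing after 128) = (35/36)^128 = 0.02716.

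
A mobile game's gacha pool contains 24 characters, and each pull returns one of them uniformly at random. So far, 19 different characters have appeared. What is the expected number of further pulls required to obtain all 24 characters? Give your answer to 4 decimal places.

54.8000

From k distinct to k+1 distinct takes on average 24/(24-k) pulls.
Sum over k = 19,...,23: E = 24/5 + 24/4 + 24/3 + 24/2 + 24/1 = 54.80000.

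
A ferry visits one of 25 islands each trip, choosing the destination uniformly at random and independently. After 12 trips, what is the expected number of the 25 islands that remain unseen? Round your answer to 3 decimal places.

15.318

For each island, P(unseen after 12) = (24/25)^12 = 0.6127.
By linearity of expectation, E[unseen] = 25·(24/25)^12 = 15.3177.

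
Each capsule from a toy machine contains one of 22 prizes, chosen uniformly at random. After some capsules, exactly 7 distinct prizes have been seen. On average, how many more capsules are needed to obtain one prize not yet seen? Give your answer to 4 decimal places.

The number of capsules until the next new prize is geometric with success probability 15/22, so its mean is 22/15.
E = 22/15 = 1.46667.

1.4667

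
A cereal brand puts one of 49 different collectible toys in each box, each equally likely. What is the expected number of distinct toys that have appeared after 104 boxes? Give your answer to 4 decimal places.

43.2603

For each toy, P(seen in 104 boxes) = 1 - (48/49)^104 = 0.88286.
By linearity of expectation, E[distinct seen] = 49·(1 - (48/49)^104) = 43.26026.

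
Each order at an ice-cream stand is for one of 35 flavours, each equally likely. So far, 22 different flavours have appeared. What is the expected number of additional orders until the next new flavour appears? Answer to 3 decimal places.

2.692

Each order yields a new flavour with probability (35-22)/35 = 13/35, so the wait is geometric with mean 35/13.
E = 35/13 = 2.6923.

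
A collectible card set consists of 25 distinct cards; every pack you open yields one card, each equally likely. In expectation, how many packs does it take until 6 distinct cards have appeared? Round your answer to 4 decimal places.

6.7055

Going from k to k+1 distinct takes a geometric number of packs with mean 25/(25-k).
Sum over k = 0,...,5: E = 25/25 + 25/24 + 25/23 + 25/22 + 25/21 + 25/20 = 6.70546.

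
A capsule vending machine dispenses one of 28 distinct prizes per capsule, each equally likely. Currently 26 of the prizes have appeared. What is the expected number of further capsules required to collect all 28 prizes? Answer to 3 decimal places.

42.000

The wait to go from k to k+1 distinct prizes is geometric with mean 28/(28-k).
Sum over k = 26,...,27: E = 28/2 + 28/1 = 42.0000.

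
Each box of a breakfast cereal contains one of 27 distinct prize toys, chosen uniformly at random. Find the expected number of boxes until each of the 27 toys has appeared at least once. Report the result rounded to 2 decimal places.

After k distinct toys have appeared, the next box gives a new one with probability (27-k)/27, so the expected wait for the (k+1)-th is 27/(27-k).
E[T] = 27/27 + 27/26 + 27/25 + ... + 27/2 + 27/1 = 27·H_{27}.
H_{27} = 3.891, so E[T] = 105.069.

105.07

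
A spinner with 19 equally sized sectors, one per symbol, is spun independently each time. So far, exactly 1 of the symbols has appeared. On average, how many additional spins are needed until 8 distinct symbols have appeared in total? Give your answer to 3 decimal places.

9.029

The wait to go from k to k+1 distinct symbols is geometric with mean 19/(19-k).
Sum over k = 1,...,7: E = 19/18 + 19/17 + 19/16 + ... + 19/13 + 19/12 = 9.0294.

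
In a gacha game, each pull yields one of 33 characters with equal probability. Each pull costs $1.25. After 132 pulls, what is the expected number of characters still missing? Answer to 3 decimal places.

0.568

For each character, P(unseen after 132) = (32/33)^132 = 0.0172.
By linearity of expectation, E[unseen] = 33·(32/33)^132 = 0.5682.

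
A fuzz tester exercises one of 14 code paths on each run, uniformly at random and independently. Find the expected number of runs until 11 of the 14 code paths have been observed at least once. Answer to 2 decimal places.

With k distinct code paths already seen, the next new one arrives after an expected 14/(14-k) runs.
Sum over k = 0,...,10: E = 14/14 + 14/13 + 14/12 + ... + 14/5 + 14/4 = 19.855.

19.86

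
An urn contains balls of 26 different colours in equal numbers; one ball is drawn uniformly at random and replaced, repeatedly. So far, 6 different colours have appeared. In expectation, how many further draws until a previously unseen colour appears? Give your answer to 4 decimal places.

Each draw yields a new colour with probability (26-6)/26 = 20/26, so the wait is geometric with mean 26/20.
E = 26/20 = 1.30000.

1.3000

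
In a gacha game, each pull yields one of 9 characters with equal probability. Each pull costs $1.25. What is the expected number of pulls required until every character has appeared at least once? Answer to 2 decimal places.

Split into phases: going from k distinct to k+1 distinct takes on average 9/(9-k) pulls.
E[T] = 9/9 + 9/8 + 9/7 + ... + 9/2 + 9/1 = 9·H_{9}.
H_{9} = 2.829, so E[T] = 25.461.

25.46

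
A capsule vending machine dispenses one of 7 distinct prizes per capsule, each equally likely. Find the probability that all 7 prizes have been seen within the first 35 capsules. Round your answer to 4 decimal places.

0.9684

Let A_i be the event that prize i is missing after 35 capsules. By inclusion–exclusion on the A_i,
P(all seen) = Σ_{j=0}^{7} (-1)^j C(7,j)((7-j)/7)^35
= 1.00000 - 0.03177 + 0.00016 - 0.00000 + 0.00000 - 0.00000 + 0.00000 - 0.00000
= 0.96840.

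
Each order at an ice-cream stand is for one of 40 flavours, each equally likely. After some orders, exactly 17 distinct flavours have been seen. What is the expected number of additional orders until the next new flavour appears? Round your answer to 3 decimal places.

The number of orders until the next new flavour is geometric with success probability 23/40, so its mean is 40/23.
E = 40/23 = 1.7391.

1.739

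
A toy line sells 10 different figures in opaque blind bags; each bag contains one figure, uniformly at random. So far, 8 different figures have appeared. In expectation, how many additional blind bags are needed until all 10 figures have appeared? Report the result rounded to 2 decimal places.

From k distinct to k+1 distinct takes on average 10/(10-k) blind bags.
Sum over k = 8,...,9: E = 10/2 + 10/1 = 15.000.

15.00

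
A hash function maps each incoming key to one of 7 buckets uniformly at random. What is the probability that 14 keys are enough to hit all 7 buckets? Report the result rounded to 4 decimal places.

0.3666

By inclusion–exclusion over which buckets are missing,
P(all seen) = Σ_{j=0}^{7} (-1)^j C(7,j)((7-j)/7)^14
= 1.00000 - 0.80880 + 0.18898 - 0.01385 + 0.00025 - 0.00000 + 0.00000 - 0.00000
= 0.36657.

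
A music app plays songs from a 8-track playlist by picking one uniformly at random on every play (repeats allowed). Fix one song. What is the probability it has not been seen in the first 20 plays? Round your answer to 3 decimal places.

0.069

Each play misses the fixed song with probability (8-1)/8 = 7/8, independently.
P(still missing after 20) = (7/8)^20 = 0.0692.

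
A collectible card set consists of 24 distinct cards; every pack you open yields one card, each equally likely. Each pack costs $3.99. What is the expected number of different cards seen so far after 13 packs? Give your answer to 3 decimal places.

10.198

For each card, P(seen in 13 packs) = 1 - (23/24)^13 = 0.4249.
By linearity of expectation, E[distinct seen] = 24·(1 - (23/24)^13) = 10.1985.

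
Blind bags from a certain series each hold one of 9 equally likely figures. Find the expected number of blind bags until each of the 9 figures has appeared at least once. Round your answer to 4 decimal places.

25.4607

The wait to go from k to k+1 distinct figures is geometric with mean 9/(9-k).
E[T] = 9/9 + 9/8 + 9/7 + ... + 9/2 + 9/1 = 9·H_{9}.
H_{9} = 2.82897, so E[T] = 25.46071.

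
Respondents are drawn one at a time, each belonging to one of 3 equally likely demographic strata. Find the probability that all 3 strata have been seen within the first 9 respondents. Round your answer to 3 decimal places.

By inclusion–exclusion over which strata are missing,
P(all seen) = Σ_{j=0}^{3} (-1)^j C(3,j)((3-j)/3)^9
= 1.0000 - 0.0780 + 0.0002 - 0.0000
= 0.9221.

0.922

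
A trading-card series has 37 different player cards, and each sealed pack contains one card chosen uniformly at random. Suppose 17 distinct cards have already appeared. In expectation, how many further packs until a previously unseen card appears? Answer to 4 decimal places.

The number of packs until the next new card is geometric with success probability 20/37, so its mean is 37/20.
E = 37/20 = 1.85000.

1.8500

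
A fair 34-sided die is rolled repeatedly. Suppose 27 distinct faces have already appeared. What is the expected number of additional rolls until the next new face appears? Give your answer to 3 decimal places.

Each roll yields a new face with probability (34-27)/34 = 7/34, so the wait is geometric with mean 34/7.
E = 34/7 = 4.8571.

4.857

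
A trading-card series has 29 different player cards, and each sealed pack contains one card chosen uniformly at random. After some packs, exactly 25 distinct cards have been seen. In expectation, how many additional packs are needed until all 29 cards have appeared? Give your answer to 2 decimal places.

With k distinct cards already seen, the next new one takes an expected 29/(29-k) packs.
Sum over k = 25,...,28: E = 29/4 + 29/3 + 29/2 + 29/1 = 60.417.

60.42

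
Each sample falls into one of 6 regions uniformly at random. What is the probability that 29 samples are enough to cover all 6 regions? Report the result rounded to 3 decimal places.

0.970

Let A_i be the event that region i is missing after 29 samples. By inclusion–exclusion on the A_i,
P(all seen) = Σ_{j=0}^{6} (-1)^j C(6,j)((6-j)/6)^29
= 1.0000 - 0.0303 + 0.0001 - 0.0000 + 0.0000 - 0.0000 + 0.0000
= 0.9698.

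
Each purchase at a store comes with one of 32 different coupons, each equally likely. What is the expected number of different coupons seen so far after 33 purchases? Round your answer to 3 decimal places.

20.776

For each coupon, P(seen in 33 purchases) = 1 - (31/32)^33 = 0.6493.
By linearity of expectation, E[distinct seen] = 32·(1 - (31/32)^33) = 20.7763.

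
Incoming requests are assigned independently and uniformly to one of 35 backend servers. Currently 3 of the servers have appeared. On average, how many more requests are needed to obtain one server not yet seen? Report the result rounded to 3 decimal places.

The number of requests until the next new server is geometric with success probability 32/35, so its mean is 35/32.
E = 35/32 = 1.0938.

1.094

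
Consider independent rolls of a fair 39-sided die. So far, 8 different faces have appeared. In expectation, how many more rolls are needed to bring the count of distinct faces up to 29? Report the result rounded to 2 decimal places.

42.83

With k distinct faces already seen, the next new one takes an expected 39/(39-k) rolls.
Sum over k = 8,...,28: E = 39/31 + 39/30 + 39/29 + ... + 39/12 + 39/11 = 42.833.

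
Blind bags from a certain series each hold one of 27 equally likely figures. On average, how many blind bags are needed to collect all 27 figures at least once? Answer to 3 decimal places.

105.069

After k distinct figures have appeared, the next blind bag gives a new one with probability (27-k)/27, so the expected wait for the (k+1)-th is 27/(27-k).
E[T] = 27/27 + 27/26 + 27/25 + ... + 27/2 + 27/1 = 27·H_{27}.
H_{27} = 3.8915, so E[T] = 105.0693.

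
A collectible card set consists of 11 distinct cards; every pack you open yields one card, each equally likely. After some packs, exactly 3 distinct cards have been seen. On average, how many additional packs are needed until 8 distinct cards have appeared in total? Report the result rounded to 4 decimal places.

The wait to go from k to k+1 distinct cards is geometric with mean 11/(11-k).
Sum over k = 3,...,7: E = 11/8 + 11/7 + 11/6 + 11/5 + 11/4 = 9.72976.

9.7298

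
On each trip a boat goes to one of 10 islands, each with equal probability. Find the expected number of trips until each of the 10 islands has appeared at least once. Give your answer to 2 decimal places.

29.29

The wait to go from k to k+1 distinct islands is geometric with mean 10/(10-k).
E[T] = 10/10 + 10/9 + 10/8 + ... + 10/2 + 10/1 = 10·H_{10}.
H_{10} = 2.929, so E[T] = 29.290.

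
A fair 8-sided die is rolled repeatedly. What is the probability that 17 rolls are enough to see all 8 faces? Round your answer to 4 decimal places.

0.3656

By inclusion–exclusion over which faces are missing,
P(all seen) = Σ_{j=0}^{8} (-1)^j C(8,j)((8-j)/8)^17
= 1.00000 - 0.82647 + 0.21047 - 0.01897 + 0.00053 - 0.00000 + 0.00000 - 0.00000 + 0.00000
= 0.36556.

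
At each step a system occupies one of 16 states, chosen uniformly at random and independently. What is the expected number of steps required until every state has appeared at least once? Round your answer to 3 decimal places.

54.092

Split into phases: going from k distinct to k+1 distinct takes on average 16/(16-k) steps.
E[T] = 16/16 + 16/15 + 16/14 + ... + 16/2 + 16/1 = 16·H_{16}.
H_{16} = 3.3807, so E[T] = 54.0917.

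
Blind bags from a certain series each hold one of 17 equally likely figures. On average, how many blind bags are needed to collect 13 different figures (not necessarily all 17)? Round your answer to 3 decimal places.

23.056

With k distinct figures already seen, the next new one arrives after an expected 17/(17-k) blind bags.
Sum over k = 0,...,12: E = 17/17 + 17/16 + 17/15 + ... + 17/6 + 17/5 = 23.0557.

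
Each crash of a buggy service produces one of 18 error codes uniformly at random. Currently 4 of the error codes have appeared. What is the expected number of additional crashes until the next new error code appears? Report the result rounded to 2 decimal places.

The number of crashes until the next new error code is geometric with success probability 14/18, so its mean is 18/14.
E = 18/14 = 1.286.

1.29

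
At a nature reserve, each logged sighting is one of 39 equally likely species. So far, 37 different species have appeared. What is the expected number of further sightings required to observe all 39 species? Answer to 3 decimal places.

58.500

The wait to go from k to k+1 distinct species is geometric with mean 39/(39-k).
Sum over k = 37,...,38: E = 39/2 + 39/1 = 58.5000.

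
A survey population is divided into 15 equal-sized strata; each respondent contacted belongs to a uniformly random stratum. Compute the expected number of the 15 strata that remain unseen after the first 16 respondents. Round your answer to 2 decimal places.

4.97

For each stratum, P(unseen after 16) = (14/15)^16 = 0.332.
By linearity of expectation, E[unseen] = 15·(14/15)^16 = 4.974.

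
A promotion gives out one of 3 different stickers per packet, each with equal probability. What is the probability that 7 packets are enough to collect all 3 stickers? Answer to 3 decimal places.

Let A_i be the event that sticker i is missing after 7 packets. By inclusion–exclusion on the A_i,
P(all seen) = Σ_{j=0}^{3} (-1)^j C(3,j)((3-j)/3)^7
= 1.0000 - 0.1756 + 0.0014 - 0.0000
= 0.8258.

0.826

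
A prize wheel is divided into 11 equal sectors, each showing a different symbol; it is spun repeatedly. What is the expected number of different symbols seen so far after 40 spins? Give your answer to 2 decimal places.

10.76

For each symbol, P(seen in 40 spins) = 1 - (10/11)^40 = 0.978.
By linearity of expectation, E[distinct seen] = 11·(1 - (10/11)^40) = 10.757.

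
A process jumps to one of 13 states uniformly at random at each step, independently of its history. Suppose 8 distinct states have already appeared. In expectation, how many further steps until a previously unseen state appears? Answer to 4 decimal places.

Each step yields a new state with probability (13-8)/13 = 5/13, so the wait is geometric with mean 13/5.
E = 13/5 = 2.60000.

2.6000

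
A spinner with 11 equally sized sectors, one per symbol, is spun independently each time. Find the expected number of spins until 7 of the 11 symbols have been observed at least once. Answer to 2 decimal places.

With k distinct symbols already seen, the next new one arrives after an expected 11/(11-k) spins.
Sum over k = 0,...,6: E = 11/11 + 11/10 + 11/9 + ... + 11/6 + 11/5 = 10.302.

10.30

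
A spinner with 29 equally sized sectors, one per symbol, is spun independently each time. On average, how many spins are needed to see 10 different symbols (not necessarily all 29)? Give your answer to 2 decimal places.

12.00

With k distinct symbols already seen, the next new one arrives after an expected 29/(29-k) spins.
Sum over k = 0,...,9: E = 29/29 + 29/28 + 29/27 + ... + 29/21 + 29/20 = 12.004.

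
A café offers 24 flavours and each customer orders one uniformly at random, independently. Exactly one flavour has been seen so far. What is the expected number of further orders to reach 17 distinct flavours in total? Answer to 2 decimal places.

The wait to go from k to k+1 distinct flavours is geometric with mean 24/(24-k).
Sum over k = 1,...,16: E = 24/23 + 24/22 + 24/21 + ... + 24/9 + 24/8 = 27.394.

27.39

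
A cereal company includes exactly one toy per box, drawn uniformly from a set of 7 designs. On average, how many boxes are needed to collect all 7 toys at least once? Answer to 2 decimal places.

After k distinct toys have appeared, the next box gives a new one with probability (7-k)/7, so the expected wait for the (k+1)-th is 7/(7-k).
E[T] = 7/7 + 7/6 + 7/5 + ... + 7/2 + 7/1 = 7·H_{7}.
H_{7} = 2.593, so E[T] = 18.150.

18.15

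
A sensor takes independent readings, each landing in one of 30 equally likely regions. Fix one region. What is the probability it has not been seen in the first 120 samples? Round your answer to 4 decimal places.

Each sample misses the fixed region with probability (30-1)/30 = 29/30, independently.
P(still missing after 120) = (29/30)^120 = 0.01711.

0.0171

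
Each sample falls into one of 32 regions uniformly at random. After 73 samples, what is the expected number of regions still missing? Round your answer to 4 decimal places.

For each region, P(unseen after 73) = (31/32)^73 = 0.09850.
By linearity of expectation, E[unseen] = 32·(31/32)^73 = 3.15214.

3.1521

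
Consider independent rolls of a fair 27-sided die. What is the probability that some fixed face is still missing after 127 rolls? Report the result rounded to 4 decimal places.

On each roll the fixed face fails to appear with probability 26/27.
P(still missing after 127) = (26/27)^127 = 0.00829.

0.0083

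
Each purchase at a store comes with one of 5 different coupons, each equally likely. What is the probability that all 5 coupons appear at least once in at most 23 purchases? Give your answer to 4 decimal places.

0.9706

By inclusion–exclusion over which coupons are missing,
P(all seen) = Σ_{j=0}^{5} (-1)^j C(5,j)((5-j)/5)^23
= 1.00000 - 0.02951 + 0.00008 - 0.00000 + 0.00000 - 0.00000
= 0.97056.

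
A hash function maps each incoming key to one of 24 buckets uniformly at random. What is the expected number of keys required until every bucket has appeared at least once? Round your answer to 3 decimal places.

90.623

After k distinct buckets have appeared, the next key gives a new one with probability (24-k)/24, so the expected wait for the (k+1)-th is 24/(24-k).
E[T] = 24/24 + 24/23 + 24/22 + ... + 24/2 + 24/1 = 24·H_{24}.
H_{24} = 3.7760, so E[T] = 90.6230.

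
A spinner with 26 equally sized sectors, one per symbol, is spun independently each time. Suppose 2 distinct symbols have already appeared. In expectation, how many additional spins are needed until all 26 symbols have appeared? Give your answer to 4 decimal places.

From k distinct to k+1 distinct takes on average 26/(26-k) spins.
Sum over k = 2,...,25: E = 26/24 + 26/23 + 26/22 + ... + 26/2 + 26/1 = 98.17491.

98.1749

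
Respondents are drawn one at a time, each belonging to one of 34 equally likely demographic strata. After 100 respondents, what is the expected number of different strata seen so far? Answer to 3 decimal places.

32.282

For each stratum, P(seen in 100 respondents) = 1 - (33/34)^100 = 0.9495.
By linearity of expectation, E[distinct seen] = 34·(1 - (33/34)^100) = 32.2822.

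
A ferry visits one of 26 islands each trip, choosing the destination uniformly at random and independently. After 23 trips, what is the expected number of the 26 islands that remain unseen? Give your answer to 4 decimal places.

For each island, P(unseen after 23) = (25/26)^23 = 0.40573.
By linearity of expectation, E[unseen] = 26·(25/26)^23 = 10.54888.

10.5489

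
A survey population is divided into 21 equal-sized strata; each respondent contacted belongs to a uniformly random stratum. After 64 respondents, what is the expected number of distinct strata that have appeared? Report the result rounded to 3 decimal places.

20.075

For each stratum, P(seen in 64 respondents) = 1 - (20/21)^64 = 0.9560.
By linearity of expectation, E[distinct seen] = 21·(1 - (20/21)^64) = 20.0751.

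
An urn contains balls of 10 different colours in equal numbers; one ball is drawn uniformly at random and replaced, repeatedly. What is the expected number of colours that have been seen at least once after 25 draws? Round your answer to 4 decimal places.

9.2821

For each colour, P(seen in 25 draws) = 1 - (9/10)^25 = 0.92821.
By linearity of expectation, E[distinct seen] = 10·(1 - (9/10)^25) = 9.28210.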